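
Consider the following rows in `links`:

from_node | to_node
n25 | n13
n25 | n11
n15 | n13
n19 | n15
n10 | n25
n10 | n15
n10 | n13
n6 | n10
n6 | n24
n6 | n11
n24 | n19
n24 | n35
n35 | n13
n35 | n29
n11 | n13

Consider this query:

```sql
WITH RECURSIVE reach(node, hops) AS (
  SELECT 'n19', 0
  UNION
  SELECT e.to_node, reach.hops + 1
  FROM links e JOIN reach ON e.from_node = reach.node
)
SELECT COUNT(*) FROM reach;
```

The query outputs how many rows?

Base: (n19, hops=0).
Iteration 1: edges from {n19} -> (n15, hops=1).
Iteration 2: edges from {n15} -> (n13, hops=2).
Iteration 3: no outgoing edges from {n13}; recursion stops.
Total rows emitted: 3.

3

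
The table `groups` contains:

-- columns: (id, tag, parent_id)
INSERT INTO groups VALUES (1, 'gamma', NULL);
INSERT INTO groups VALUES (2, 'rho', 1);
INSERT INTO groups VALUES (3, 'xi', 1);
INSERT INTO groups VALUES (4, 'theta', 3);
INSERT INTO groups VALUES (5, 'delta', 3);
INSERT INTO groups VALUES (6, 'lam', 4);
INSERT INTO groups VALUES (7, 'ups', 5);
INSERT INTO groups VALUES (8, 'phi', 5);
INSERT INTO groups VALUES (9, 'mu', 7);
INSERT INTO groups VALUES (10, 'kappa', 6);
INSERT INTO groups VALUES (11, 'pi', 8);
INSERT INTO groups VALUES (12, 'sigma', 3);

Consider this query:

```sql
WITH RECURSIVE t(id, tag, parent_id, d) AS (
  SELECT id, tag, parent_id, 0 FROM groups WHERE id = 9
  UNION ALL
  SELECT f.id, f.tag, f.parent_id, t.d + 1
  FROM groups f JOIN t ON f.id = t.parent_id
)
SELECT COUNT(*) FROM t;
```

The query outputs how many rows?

5

Base: id=9 (mu), parent_id=7, d 0.
Iteration 1: join on id=7 -> ups (id 7, parent_id=5, d 1).
Iteration 2: join on id=5 -> delta (id 5, parent_id=3, d 2).
Iteration 3: join on id=3 -> xi (id 3, parent_id=1, d 3).
Iteration 4: join on id=1 -> gamma (id 1, parent_id=NULL, d 4).
Iteration 5: parent_id is NULL; no match; recursion stops.
Total rows emitted: 5.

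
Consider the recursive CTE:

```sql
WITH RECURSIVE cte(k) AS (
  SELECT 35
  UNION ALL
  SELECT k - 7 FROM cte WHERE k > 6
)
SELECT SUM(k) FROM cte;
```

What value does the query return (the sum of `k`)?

105

Base: k=35.
Iteration 1: 35 > 6 holds -> k = 35 - 7 = 28.
Iteration 2: 28 > 6 holds -> k = 28 - 7 = 21.
Iteration 3: 21 > 6 holds -> k = 21 - 7 = 14.
Iteration 4: 14 > 6 holds -> k = 14 - 7 = 7.
Iteration 5: 7 > 6 holds -> k = 7 - 7 = 0.
Iteration 6: 0 > 6 fails; recursion stops.
SUM(k) = 35 + 28 + 21 + 14 + 7 + 0 = 105.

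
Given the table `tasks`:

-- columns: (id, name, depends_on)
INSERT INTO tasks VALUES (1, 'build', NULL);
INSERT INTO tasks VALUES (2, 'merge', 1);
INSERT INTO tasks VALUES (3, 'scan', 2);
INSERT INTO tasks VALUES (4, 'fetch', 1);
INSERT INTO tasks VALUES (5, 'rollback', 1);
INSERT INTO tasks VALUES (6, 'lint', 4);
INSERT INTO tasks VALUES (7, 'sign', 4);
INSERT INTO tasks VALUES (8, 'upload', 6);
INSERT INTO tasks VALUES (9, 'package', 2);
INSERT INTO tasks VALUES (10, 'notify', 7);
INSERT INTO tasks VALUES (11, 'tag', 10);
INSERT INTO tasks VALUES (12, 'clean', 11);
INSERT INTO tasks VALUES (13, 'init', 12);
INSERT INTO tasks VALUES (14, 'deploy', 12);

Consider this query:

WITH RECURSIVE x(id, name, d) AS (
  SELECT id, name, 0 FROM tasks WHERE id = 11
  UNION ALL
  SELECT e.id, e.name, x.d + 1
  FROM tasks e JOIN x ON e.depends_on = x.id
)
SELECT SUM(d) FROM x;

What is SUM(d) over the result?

5

Base: id=11 (tag) at d 0.
Iteration 1: rows with depends_on in {11} -> clean (id 12, d 1).
Iteration 2: rows with depends_on in {12} -> init (id 13, d 2), deploy (id 14, d 2).
Iteration 3: no rows with depends_on in {13,14}; recursion stops.
SUM(d) = 0 + 1 + 2 + 2 = 5.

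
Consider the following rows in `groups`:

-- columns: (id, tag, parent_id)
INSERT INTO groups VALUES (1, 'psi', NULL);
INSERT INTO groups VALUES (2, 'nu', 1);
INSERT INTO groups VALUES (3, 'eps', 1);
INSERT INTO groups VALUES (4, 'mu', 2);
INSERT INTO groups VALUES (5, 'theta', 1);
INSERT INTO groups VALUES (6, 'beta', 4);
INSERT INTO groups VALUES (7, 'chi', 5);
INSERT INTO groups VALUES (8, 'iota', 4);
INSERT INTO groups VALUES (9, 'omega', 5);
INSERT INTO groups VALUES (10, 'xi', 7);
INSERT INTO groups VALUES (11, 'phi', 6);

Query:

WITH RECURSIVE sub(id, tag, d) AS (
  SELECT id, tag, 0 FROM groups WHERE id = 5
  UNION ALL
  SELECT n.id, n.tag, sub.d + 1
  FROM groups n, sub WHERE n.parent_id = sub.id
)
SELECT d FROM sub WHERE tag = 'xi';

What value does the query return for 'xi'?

Base: id=5 (theta) at d 0.
Iteration 1: rows with parent_id in {5} -> chi (id 7, d 1), omega (id 9, d 1).
Iteration 2: rows with parent_id in {7,9} -> xi (id 10, d 2).
Iteration 3: no rows with parent_id in {10}; recursion stops.

2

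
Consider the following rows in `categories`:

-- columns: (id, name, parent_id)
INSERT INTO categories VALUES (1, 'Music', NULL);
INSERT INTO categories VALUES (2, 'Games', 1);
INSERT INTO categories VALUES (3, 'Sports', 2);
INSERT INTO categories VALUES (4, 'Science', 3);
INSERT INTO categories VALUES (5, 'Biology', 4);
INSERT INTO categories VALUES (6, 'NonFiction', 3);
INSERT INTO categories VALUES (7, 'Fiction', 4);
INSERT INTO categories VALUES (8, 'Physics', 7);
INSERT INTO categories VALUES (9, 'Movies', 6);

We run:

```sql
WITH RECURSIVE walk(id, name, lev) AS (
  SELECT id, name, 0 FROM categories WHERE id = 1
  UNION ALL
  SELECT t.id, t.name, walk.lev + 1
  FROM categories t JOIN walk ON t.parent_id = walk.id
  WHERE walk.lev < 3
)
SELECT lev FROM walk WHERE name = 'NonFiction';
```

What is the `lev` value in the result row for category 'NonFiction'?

Base: id=1 (Music) at lev 0.
Iteration 1: rows with parent_id in {1} -> Games (id 2, lev 1).
Iteration 2: rows with parent_id in {2} -> Sports (id 3, lev 2).
Iteration 3: rows with parent_id in {3} -> Science (id 4, lev 3), NonFiction (id 6, lev 3).
Iteration 4: lev < 3 fails for all current rows; recursion stops.

3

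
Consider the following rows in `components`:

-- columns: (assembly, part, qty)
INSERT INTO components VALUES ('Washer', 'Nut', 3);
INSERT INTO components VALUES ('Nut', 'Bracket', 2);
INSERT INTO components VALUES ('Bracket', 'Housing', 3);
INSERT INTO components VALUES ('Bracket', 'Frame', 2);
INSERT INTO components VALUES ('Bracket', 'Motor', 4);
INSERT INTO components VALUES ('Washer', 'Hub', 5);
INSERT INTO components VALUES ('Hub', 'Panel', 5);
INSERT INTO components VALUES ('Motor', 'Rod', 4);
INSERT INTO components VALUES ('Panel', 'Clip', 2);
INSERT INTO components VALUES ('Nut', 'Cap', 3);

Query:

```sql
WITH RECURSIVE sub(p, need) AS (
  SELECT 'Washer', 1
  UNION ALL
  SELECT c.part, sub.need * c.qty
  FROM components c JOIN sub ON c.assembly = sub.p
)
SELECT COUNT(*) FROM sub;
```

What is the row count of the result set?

11

Base: (Washer, need=1).
Iteration 1: components of {Washer} -> Hub = 1*5 = 5, Nut = 1*3 = 3.
Iteration 2: components of {Hub,Nut} -> Bracket = 3*2 = 6, Cap = 3*3 = 9, Panel = 5*5 = 25.
Iteration 3: components of {Bracket,Cap,Panel} -> Clip = 25*2 = 50, Frame = 6*2 = 12, Housing = 6*3 = 18, Motor = 6*4 = 24.
Iteration 4: components of {Clip,Frame,Housing,Motor} -> Rod = 24*4 = 96.
Iteration 5: no further components; recursion stops.
Total rows emitted: 11.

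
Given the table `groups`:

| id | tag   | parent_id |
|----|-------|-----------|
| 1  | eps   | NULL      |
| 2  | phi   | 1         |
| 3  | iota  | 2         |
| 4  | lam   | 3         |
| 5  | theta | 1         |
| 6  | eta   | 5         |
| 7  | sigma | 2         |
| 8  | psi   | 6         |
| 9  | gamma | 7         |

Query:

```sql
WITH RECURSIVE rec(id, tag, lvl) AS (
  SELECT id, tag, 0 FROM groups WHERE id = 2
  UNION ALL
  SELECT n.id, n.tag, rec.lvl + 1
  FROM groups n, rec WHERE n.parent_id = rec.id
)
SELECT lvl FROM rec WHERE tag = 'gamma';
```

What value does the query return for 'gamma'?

2

Base: id=2 (phi) at lvl 0.
Iteration 1: rows with parent_id in {2} -> iota (id 3, lvl 1), sigma (id 7, lvl 1).
Iteration 2: rows with parent_id in {3,7} -> lam (id 4, lvl 2), gamma (id 9, lvl 2).
Iteration 3: no rows with parent_id in {4,9}; recursion stops.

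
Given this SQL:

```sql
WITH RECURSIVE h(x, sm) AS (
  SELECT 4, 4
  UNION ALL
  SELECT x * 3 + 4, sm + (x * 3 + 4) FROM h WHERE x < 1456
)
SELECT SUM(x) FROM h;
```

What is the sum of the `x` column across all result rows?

Base: x=4, sm=4.
Iteration 1: 4 < 1456 holds -> x = 4 * 3 + 4 = 16, sm = 4 + 16 = 20.
Iteration 2: 16 < 1456 holds -> x = 16 * 3 + 4 = 52, sm = 20 + 52 = 72.
Iteration 3: 52 < 1456 holds -> x = 52 * 3 + 4 = 160, sm = 72 + 160 = 232.
Iteration 4: 160 < 1456 holds -> x = 160 * 3 + 4 = 484, sm = 232 + 484 = 716.
Iteration 5: 484 < 1456 holds -> x = 484 * 3 + 4 = 1456, sm = 716 + 1456 = 2172.
Iteration 6: 1456 < 1456 fails; recursion stops.
SUM(x) = 4 + 16 + 52 + 160 + 484 + 1456 = 2172.

2172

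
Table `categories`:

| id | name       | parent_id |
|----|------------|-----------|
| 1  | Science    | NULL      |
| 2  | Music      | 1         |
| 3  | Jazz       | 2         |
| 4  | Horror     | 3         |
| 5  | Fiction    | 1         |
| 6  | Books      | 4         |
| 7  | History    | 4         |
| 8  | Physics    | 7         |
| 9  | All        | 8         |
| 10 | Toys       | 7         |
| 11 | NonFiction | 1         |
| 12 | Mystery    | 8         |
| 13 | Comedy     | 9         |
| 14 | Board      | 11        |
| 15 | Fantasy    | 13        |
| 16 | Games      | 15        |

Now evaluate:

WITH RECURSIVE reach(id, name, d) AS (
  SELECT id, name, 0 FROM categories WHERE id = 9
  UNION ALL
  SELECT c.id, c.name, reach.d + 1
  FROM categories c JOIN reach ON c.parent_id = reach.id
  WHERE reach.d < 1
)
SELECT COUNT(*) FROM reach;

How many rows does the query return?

Base: id=9 (All) at d 0.
Iteration 1: rows with parent_id in {9} -> Comedy (id 13, d 1).
Iteration 2: d < 1 fails for all current rows; recursion stops.
Total rows emitted: 2.

2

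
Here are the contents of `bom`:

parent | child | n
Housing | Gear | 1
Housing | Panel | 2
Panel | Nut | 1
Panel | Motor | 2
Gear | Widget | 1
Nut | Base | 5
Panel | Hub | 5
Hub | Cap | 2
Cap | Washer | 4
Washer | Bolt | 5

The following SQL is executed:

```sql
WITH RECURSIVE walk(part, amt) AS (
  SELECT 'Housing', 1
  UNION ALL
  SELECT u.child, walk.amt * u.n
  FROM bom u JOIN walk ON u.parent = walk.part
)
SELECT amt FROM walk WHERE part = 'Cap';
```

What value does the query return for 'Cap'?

20

Base: (Housing, amt=1).
Iteration 1: components of {Housing} -> Gear = 1*1 = 1, Panel = 1*2 = 2.
Iteration 2: components of {Gear,Panel} -> Hub = 2*5 = 10, Motor = 2*2 = 4, Nut = 2*1 = 2, Widget = 1*1 = 1.
Iteration 3: components of {Hub,Motor,Nut,Widget} -> Base = 2*5 = 10, Cap = 10*2 = 20.
Iteration 4: components of {Base,Cap} -> Washer = 20*4 = 80.
Iteration 5: components of {Washer} -> Bolt = 80*5 = 400.
Iteration 6: no further components; recursion stops.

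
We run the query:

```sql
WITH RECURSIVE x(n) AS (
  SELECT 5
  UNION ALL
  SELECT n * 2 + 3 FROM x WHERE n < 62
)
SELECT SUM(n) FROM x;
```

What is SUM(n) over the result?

233

Base: n=5.
Iteration 1: 5 < 62 holds -> n = 5 * 2 + 3 = 13.
Iteration 2: 13 < 62 holds -> n = 13 * 2 + 3 = 29.
Iteration 3: 29 < 62 holds -> n = 29 * 2 + 3 = 61.
Iteration 4: 61 < 62 holds -> n = 61 * 2 + 3 = 125.
Iteration 5: 125 < 62 fails; recursion stops.
SUM(n) = 5 + 13 + 29 + 61 + 125 = 233.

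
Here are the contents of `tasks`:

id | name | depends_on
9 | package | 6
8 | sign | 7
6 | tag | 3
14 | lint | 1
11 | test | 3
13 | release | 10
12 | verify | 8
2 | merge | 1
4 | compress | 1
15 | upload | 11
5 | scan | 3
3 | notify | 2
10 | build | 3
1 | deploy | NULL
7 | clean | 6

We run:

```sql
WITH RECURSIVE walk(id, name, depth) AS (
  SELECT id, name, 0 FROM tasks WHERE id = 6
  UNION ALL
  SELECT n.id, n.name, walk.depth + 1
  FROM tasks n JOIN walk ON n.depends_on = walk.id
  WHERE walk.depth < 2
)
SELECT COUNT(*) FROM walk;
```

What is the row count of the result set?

Base: id=6 (tag) at depth 0.
Iteration 1: rows with depends_on in {6} -> clean (id 7, depth 1), package (id 9, depth 1).
Iteration 2: rows with depends_on in {7,9} -> sign (id 8, depth 2).
Iteration 3: depth < 2 fails for all current rows; recursion stops.
Total rows emitted: 4.

4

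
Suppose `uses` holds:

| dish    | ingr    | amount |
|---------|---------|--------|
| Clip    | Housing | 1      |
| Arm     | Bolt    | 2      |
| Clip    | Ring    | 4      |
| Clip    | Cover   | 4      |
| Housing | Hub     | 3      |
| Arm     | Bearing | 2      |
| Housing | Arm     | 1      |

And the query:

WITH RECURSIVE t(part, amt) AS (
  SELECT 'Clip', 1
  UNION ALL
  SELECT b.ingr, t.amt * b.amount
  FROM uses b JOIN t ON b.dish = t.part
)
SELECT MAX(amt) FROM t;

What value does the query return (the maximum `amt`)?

Base: (Clip, amt=1).
Iteration 1: components of {Clip} -> Cover = 1*4 = 4, Housing = 1*1 = 1, Ring = 1*4 = 4.
Iteration 2: components of {Cover,Housing,Ring} -> Arm = 1*1 = 1, Hub = 1*3 = 3.
Iteration 3: components of {Arm,Hub} -> Bearing = 1*2 = 2, Bolt = 1*2 = 2.
Iteration 4: no further components; recursion stops.
amt values: 1, 4, 1, 4, 1, 3, 2, 2; the maximum is 4.

4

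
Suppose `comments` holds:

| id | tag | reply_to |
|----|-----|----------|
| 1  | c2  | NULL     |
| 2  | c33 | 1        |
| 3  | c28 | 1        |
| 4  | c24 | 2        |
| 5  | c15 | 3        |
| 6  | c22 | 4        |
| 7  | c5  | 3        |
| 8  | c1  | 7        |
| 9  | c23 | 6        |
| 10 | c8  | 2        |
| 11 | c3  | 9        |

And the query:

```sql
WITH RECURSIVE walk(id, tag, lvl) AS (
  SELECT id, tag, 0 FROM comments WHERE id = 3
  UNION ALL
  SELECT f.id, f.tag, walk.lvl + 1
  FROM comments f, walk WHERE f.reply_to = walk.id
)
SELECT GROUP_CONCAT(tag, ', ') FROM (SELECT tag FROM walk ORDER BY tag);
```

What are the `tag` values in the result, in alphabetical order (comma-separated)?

Base: id=3 (c28) at lvl 0.
Iteration 1: rows with reply_to in {3} -> c15 (id 5, lvl 1), c5 (id 7, lvl 1).
Iteration 2: rows with reply_to in {5,7} -> c1 (id 8, lvl 2).
Iteration 3: no rows with reply_to in {8}; recursion stops.

c1, c15, c28, c5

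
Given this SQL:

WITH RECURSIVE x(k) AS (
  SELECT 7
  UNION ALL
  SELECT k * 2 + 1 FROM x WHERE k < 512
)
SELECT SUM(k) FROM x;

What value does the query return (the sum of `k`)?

Base: k=7.
Iteration 1: 7 < 512 holds -> k = 7 * 2 + 1 = 15.
Iteration 2: 15 < 512 holds -> k = 15 * 2 + 1 = 31.
Iteration 3: 31 < 512 holds -> k = 31 * 2 + 1 = 63.
Iteration 4: 63 < 512 holds -> k = 63 * 2 + 1 = 127.
Iteration 5: 127 < 512 holds -> k = 127 * 2 + 1 = 255.
Iteration 6: 255 < 512 holds -> k = 255 * 2 + 1 = 511.
Iteration 7: 511 < 512 holds -> k = 511 * 2 + 1 = 1023.
Iteration 8: 1023 < 512 fails; recursion stops.
SUM(k) = 7 + 15 + 31 + 63 + 127 + 255 + 511 + 1023 = 2032.

2032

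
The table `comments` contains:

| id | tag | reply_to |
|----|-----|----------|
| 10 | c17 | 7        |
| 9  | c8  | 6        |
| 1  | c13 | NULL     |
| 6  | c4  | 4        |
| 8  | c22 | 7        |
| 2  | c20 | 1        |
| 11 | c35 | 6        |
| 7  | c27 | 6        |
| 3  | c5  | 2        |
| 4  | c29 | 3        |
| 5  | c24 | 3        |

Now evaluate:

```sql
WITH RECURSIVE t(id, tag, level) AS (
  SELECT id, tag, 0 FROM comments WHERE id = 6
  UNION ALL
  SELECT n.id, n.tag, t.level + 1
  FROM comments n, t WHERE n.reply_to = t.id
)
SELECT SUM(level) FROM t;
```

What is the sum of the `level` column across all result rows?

Base: id=6 (c4) at level 0.
Iteration 1: rows with reply_to in {6} -> c27 (id 7, level 1), c8 (id 9, level 1), c35 (id 11, level 1).
Iteration 2: rows with reply_to in {7,9,11} -> c22 (id 8, level 2), c17 (id 10, level 2).
Iteration 3: no rows with reply_to in {8,10}; recursion stops.
SUM(level) = 0 + 1 + 1 + 1 + 2 + 2 = 7.

7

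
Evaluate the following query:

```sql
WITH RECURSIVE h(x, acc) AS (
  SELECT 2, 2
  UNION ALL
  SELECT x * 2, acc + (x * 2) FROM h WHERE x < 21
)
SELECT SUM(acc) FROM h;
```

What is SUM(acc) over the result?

114

Base: x=2, acc=2.
Iteration 1: 2 < 21 holds -> x = 2 * 2 = 4, acc = 2 + 4 = 6.
Iteration 2: 4 < 21 holds -> x = 4 * 2 = 8, acc = 6 + 8 = 14.
Iteration 3: 8 < 21 holds -> x = 8 * 2 = 16, acc = 14 + 16 = 30.
Iteration 4: 16 < 21 holds -> x = 16 * 2 = 32, acc = 30 + 32 = 62.
Iteration 5: 32 < 21 fails; recursion stops.
SUM(acc) = 2 + 6 + 14 + 30 + 62 = 114.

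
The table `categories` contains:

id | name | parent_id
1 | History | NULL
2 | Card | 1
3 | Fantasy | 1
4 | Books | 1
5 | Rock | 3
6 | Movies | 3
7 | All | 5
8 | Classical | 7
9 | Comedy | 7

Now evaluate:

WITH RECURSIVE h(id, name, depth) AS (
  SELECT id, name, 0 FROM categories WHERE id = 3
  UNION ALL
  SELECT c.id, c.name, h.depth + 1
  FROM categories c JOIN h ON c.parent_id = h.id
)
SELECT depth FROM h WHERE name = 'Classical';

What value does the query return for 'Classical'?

3

Base: id=3 (Fantasy) at depth 0.
Iteration 1: rows with parent_id in {3} -> Rock (id 5, depth 1), Movies (id 6, depth 1).
Iteration 2: rows with parent_id in {5,6} -> All (id 7, depth 2).
Iteration 3: rows with parent_id in {7} -> Classical (id 8, depth 3), Comedy (id 9, depth 3).
Iteration 4: no rows with parent_id in {8,9}; recursion stops.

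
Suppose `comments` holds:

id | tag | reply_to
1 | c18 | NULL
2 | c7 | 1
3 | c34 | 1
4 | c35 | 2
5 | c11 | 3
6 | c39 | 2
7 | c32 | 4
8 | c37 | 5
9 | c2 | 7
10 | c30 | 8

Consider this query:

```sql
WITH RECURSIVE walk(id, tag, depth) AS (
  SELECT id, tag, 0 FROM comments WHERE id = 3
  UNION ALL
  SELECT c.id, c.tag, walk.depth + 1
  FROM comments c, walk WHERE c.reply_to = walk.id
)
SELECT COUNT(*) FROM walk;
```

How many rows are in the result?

Base: id=3 (c34) at depth 0.
Iteration 1: rows with reply_to in {3} -> c11 (id 5, depth 1).
Iteration 2: rows with reply_to in {5} -> c37 (id 8, depth 2).
Iteration 3: rows with reply_to in {8} -> c30 (id 10, depth 3).
Iteration 4: no rows with reply_to in {10}; recursion stops.
Total rows emitted: 4.

4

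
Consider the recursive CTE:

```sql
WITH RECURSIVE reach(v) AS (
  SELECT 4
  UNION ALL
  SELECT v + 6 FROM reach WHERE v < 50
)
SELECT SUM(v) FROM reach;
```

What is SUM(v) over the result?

Base: v=4.
Iteration 1: 4 < 50 holds -> v = 4 + 6 = 10.
Iteration 2: 10 < 50 holds -> v = 10 + 6 = 16.
Iteration 3: 16 < 50 holds -> v = 16 + 6 = 22.
Iteration 4: 22 < 50 holds -> v = 22 + 6 = 28.
Iteration 5: 28 < 50 holds -> v = 28 + 6 = 34.
Iteration 6: 34 < 50 holds -> v = 34 + 6 = 40.
Iteration 7: 40 < 50 holds -> v = 40 + 6 = 46.
Iteration 8: 46 < 50 holds -> v = 46 + 6 = 52.
Iteration 9: 52 < 50 fails; recursion stops.
SUM(v) = 4 + 10 + 16 + 22 + 28 + 34 + 40 + 46 + 52 = 252.

252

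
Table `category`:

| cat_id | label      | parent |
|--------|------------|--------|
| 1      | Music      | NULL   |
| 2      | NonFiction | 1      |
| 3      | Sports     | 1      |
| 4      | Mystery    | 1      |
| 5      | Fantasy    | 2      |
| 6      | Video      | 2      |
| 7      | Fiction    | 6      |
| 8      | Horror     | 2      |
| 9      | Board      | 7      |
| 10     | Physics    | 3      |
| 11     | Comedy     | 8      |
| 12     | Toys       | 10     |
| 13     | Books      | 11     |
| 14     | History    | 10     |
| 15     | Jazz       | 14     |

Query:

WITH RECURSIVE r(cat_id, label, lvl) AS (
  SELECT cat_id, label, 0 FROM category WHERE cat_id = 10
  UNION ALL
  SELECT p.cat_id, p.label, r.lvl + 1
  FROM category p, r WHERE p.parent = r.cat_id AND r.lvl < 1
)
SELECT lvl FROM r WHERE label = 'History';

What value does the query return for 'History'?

Base: cat_id=10 (Physics) at lvl 0.
Iteration 1: rows with parent in {10} -> Toys (id 12, lvl 1), History (id 14, lvl 1).
Iteration 2: lvl < 1 fails for all current rows; recursion stops.

1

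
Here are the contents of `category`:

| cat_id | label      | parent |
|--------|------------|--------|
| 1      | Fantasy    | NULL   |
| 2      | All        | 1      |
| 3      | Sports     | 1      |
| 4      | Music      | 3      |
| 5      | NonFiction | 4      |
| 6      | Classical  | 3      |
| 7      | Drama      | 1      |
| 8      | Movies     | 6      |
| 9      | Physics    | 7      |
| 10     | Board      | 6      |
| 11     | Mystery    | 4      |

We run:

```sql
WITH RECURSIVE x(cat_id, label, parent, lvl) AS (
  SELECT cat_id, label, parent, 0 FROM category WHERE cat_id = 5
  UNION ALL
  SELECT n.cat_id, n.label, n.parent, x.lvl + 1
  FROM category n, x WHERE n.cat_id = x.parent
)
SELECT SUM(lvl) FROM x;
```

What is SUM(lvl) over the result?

6

Base: cat_id=5 (NonFiction), parent=4, lvl 0.
Iteration 1: join on cat_id=4 -> Music (id 4, parent=3, lvl 1).
Iteration 2: join on cat_id=3 -> Sports (id 3, parent=1, lvl 2).
Iteration 3: join on cat_id=1 -> Fantasy (id 1, parent=NULL, lvl 3).
Iteration 4: parent is NULL; no match; recursion stops.
SUM(lvl) = 0 + 1 + 2 + 3 = 6.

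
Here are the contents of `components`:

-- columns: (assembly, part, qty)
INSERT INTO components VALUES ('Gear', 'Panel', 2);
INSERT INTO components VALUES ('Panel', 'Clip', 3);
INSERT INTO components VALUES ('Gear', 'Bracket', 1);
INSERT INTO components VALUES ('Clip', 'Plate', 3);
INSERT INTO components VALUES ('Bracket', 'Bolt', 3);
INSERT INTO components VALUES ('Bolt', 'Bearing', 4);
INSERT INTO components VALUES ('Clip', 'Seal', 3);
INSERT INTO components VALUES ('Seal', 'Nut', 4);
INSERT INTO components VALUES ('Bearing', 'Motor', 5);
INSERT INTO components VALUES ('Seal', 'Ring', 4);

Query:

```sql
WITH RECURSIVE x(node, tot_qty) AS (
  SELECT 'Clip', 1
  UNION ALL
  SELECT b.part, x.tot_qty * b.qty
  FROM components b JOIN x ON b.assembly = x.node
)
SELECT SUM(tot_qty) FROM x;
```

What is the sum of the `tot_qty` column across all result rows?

31

Base: (Clip, tot_qty=1).
Iteration 1: components of {Clip} -> Plate = 1*3 = 3, Seal = 1*3 = 3.
Iteration 2: components of {Plate,Seal} -> Nut = 3*4 = 12, Ring = 3*4 = 12.
Iteration 3: no further components; recursion stops.
SUM(tot_qty) = 1 + 3 + 3 + 12 + 12 = 31.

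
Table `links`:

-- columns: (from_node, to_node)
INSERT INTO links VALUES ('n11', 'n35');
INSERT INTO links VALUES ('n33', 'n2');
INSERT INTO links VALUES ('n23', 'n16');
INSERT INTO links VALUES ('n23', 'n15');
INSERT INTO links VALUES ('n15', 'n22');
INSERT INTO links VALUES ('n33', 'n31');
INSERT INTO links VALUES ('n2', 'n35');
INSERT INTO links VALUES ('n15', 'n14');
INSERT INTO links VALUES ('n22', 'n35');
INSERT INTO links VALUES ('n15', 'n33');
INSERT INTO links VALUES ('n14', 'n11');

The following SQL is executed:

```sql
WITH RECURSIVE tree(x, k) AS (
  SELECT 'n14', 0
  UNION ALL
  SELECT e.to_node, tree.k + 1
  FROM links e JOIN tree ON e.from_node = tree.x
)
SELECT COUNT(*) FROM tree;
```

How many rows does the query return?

Base: (n14, k=0).
Iteration 1: edges from {n14} -> (n11, k=1).
Iteration 2: edges from {n11} -> (n35, k=2).
Iteration 3: no outgoing edges from {n35}; recursion stops.
Total rows emitted: 3.

3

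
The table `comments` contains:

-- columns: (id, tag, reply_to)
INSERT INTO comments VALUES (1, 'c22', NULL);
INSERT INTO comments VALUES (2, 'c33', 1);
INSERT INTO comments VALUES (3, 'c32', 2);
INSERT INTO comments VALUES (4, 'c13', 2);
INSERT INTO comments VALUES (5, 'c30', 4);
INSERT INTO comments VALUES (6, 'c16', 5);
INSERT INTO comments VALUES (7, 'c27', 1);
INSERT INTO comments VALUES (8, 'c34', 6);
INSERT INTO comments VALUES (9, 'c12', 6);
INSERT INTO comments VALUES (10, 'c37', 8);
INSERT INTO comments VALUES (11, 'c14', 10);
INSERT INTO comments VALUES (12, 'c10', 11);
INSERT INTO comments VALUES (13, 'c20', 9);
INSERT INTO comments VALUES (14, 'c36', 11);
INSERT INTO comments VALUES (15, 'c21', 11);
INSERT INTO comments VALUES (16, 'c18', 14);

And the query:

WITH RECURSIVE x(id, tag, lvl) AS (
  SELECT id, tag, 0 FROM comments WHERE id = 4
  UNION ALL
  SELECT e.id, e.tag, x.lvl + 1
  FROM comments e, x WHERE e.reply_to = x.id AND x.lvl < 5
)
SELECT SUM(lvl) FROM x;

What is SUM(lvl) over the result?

22

Base: id=4 (c13) at lvl 0.
Iteration 1: rows with reply_to in {4} -> c30 (id 5, lvl 1).
Iteration 2: rows with reply_to in {5} -> c16 (id 6, lvl 2).
Iteration 3: rows with reply_to in {6} -> c34 (id 8, lvl 3), c12 (id 9, lvl 3).
Iteration 4: rows with reply_to in {8,9} -> c37 (id 10, lvl 4), c20 (id 13, lvl 4).
Iteration 5: rows with reply_to in {10,13} -> c14 (id 11, lvl 5).
Iteration 6: lvl < 5 fails for all current rows; recursion stops.
SUM(lvl) = 0 + 1 + 2 + 3 + 3 + 4 + 4 + 5 = 22.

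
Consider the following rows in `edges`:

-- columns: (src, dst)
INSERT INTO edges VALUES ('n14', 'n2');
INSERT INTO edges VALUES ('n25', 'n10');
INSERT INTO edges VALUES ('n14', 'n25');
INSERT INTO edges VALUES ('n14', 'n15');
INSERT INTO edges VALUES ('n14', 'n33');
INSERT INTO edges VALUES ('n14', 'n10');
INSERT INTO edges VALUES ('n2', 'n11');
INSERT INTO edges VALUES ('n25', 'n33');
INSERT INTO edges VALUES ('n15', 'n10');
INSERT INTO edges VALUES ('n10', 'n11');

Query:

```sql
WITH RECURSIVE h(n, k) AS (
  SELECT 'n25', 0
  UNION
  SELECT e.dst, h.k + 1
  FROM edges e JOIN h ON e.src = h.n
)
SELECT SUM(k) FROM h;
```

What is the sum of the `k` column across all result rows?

4

Base: (n25, k=0).
Iteration 1: edges from {n25} -> (n10, k=1), (n33, k=1).
Iteration 2: edges from {n10,n33} -> (n11, k=2).
Iteration 3: no outgoing edges from {n11}; recursion stops.
SUM(k) = 0 + 1 + 1 + 2 = 4.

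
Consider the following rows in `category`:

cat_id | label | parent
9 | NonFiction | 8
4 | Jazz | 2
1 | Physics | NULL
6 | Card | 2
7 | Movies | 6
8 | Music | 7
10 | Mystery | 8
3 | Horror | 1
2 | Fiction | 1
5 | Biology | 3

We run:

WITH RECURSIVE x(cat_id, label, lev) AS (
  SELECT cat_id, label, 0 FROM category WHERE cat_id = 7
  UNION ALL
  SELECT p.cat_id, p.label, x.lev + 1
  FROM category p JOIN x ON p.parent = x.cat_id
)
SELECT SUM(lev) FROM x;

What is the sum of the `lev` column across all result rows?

5

Base: cat_id=7 (Movies) at lev 0.
Iteration 1: rows with parent in {7} -> Music (id 8, lev 1).
Iteration 2: rows with parent in {8} -> NonFiction (id 9, lev 2), Mystery (id 10, lev 2).
Iteration 3: no rows with parent in {9,10}; recursion stops.
SUM(lev) = 0 + 1 + 2 + 2 = 5.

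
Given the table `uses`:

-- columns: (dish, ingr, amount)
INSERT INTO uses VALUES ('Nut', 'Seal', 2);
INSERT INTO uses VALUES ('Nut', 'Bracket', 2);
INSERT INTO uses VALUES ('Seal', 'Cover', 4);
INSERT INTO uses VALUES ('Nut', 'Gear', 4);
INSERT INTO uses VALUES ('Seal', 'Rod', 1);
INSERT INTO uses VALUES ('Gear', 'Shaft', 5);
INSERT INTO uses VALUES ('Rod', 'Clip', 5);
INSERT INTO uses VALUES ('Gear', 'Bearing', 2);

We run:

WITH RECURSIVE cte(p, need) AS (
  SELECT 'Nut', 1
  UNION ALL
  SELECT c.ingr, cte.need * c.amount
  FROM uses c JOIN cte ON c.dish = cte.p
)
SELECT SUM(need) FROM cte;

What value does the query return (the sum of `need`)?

Base: (Nut, need=1).
Iteration 1: components of {Nut} -> Bracket = 1*2 = 2, Gear = 1*4 = 4, Seal = 1*2 = 2.
Iteration 2: components of {Bracket,Gear,Seal} -> Bearing = 4*2 = 8, Cover = 2*4 = 8, Rod = 2*1 = 2, Shaft = 4*5 = 20.
Iteration 3: components of {Bearing,Cover,Rod,Shaft} -> Clip = 2*5 = 10.
Iteration 4: no further components; recursion stops.
SUM(need) = 1 + 2 + 2 + 4 + 8 + 2 + 20 + 8 + 10 = 57.

57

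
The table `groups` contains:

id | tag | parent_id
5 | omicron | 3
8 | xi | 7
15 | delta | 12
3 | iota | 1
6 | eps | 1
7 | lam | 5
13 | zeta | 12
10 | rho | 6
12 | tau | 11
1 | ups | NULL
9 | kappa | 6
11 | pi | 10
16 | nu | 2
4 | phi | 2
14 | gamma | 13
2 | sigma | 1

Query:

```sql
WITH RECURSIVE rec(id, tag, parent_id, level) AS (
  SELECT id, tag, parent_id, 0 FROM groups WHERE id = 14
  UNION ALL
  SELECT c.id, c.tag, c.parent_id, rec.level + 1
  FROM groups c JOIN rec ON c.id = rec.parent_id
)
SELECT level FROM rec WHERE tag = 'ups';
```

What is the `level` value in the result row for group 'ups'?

6

Base: id=14 (gamma), parent_id=13, level 0.
Iteration 1: join on id=13 -> zeta (id 13, parent_id=12, level 1).
Iteration 2: join on id=12 -> tau (id 12, parent_id=11, level 2).
Iteration 3: join on id=11 -> pi (id 11, parent_id=10, level 3).
Iteration 4: join on id=10 -> rho (id 10, parent_id=6, level 4).
Iteration 5: join on id=6 -> eps (id 6, parent_id=1, level 5).
Iteration 6: join on id=1 -> ups (id 1, parent_id=NULL, level 6).
Iteration 7: parent_id is NULL; no match; recursion stops.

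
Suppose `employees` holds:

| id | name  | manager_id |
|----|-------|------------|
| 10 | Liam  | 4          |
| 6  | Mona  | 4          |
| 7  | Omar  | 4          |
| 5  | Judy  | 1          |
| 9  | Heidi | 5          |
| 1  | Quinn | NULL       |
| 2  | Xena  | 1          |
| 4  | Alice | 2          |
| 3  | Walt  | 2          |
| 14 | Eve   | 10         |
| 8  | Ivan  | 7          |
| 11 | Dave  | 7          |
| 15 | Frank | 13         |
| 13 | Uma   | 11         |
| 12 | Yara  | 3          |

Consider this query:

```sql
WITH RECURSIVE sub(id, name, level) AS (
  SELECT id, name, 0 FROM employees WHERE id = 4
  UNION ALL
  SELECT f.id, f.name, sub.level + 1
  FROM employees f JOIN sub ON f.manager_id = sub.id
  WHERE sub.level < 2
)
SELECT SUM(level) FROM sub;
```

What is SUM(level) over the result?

Base: id=4 (Alice) at level 0.
Iteration 1: rows with manager_id in {4} -> Mona (id 6, level 1), Omar (id 7, level 1), Liam (id 10, level 1).
Iteration 2: rows with manager_id in {6,7,10} -> Ivan (id 8, level 2), Dave (id 11, level 2), Eve (id 14, level 2).
Iteration 3: level < 2 fails for all current rows; recursion stops.
SUM(level) = 0 + 1 + 1 + 1 + 2 + 2 + 2 = 9.

9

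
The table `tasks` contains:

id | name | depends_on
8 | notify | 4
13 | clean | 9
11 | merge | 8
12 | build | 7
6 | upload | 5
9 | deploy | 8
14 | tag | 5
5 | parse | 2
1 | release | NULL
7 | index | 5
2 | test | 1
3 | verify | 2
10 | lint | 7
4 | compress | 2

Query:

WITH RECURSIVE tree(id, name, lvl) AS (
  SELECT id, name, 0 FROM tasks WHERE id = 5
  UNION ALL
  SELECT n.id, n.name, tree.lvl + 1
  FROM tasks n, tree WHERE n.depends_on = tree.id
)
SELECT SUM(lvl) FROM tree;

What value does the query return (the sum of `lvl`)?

Base: id=5 (parse) at lvl 0.
Iteration 1: rows with depends_on in {5} -> upload (id 6, lvl 1), index (id 7, lvl 1), tag (id 14, lvl 1).
Iteration 2: rows with depends_on in {6,7,14} -> lint (id 10, lvl 2), build (id 12, lvl 2).
Iteration 3: no rows with depends_on in {10,12}; recursion stops.
SUM(lvl) = 0 + 1 + 1 + 1 + 2 + 2 = 7.

7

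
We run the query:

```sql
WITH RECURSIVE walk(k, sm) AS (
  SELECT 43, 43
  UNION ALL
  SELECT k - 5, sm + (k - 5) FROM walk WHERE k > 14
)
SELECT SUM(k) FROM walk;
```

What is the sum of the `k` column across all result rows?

Base: k=43, sm=43.
Iteration 1: 43 > 14 holds -> k = 43 - 5 = 38, sm = 43 + 38 = 81.
Iteration 2: 38 > 14 holds -> k = 38 - 5 = 33, sm = 81 + 33 = 114.
Iteration 3: 33 > 14 holds -> k = 33 - 5 = 28, sm = 114 + 28 = 142.
Iteration 4: 28 > 14 holds -> k = 28 - 5 = 23, sm = 142 + 23 = 165.
Iteration 5: 23 > 14 holds -> k = 23 - 5 = 18, sm = 165 + 18 = 183.
Iteration 6: 18 > 14 holds -> k = 18 - 5 = 13, sm = 183 + 13 = 196.
Iteration 7: 13 > 14 fails; recursion stops.
SUM(k) = 43 + 38 + 33 + 28 + 23 + 18 + 13 = 196.

196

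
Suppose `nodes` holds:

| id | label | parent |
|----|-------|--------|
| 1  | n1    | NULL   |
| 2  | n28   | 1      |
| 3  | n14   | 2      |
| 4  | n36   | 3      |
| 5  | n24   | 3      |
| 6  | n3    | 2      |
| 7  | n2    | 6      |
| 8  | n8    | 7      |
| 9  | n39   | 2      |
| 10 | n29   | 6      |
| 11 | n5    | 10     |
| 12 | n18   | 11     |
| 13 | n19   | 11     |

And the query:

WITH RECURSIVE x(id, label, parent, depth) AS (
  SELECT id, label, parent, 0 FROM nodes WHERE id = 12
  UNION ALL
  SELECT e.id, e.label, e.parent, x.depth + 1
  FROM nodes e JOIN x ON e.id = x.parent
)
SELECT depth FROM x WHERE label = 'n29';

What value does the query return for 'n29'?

2

Base: id=12 (n18), parent=11, depth 0.
Iteration 1: join on id=11 -> n5 (id 11, parent=10, depth 1).
Iteration 2: join on id=10 -> n29 (id 10, parent=6, depth 2).
Iteration 3: join on id=6 -> n3 (id 6, parent=2, depth 3).
Iteration 4: join on id=2 -> n28 (id 2, parent=1, depth 4).
Iteration 5: join on id=1 -> n1 (id 1, parent=NULL, depth 5).
Iteration 6: parent is NULL; no match; recursion stops.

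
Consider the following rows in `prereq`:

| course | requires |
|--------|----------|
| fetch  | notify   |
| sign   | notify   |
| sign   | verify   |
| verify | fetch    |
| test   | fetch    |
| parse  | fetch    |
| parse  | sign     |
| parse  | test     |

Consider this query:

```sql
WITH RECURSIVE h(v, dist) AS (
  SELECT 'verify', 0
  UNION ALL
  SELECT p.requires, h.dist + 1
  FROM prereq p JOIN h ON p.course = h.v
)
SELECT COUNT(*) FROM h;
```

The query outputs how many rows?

3

Base: (verify, dist=0).
Iteration 1: edges from {verify} -> (fetch, dist=1).
Iteration 2: edges from {fetch} -> (notify, dist=2).
Iteration 3: no outgoing edges from {notify}; recursion stops.
Total rows emitted: 3.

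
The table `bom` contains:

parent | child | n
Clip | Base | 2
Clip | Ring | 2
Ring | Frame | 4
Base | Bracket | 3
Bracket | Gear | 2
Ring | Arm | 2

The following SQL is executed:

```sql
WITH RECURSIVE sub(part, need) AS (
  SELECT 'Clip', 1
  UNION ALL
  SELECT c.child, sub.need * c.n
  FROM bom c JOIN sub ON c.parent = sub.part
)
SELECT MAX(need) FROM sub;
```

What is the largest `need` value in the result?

Base: (Clip, need=1).
Iteration 1: components of {Clip} -> Base = 1*2 = 2, Ring = 1*2 = 2.
Iteration 2: components of {Base,Ring} -> Arm = 2*2 = 4, Bracket = 2*3 = 6, Frame = 2*4 = 8.
Iteration 3: components of {Arm,Bracket,Frame} -> Gear = 6*2 = 12.
Iteration 4: no further components; recursion stops.
need values: 1, 2, 2, 6, 8, 4, 12; the maximum is 12.

12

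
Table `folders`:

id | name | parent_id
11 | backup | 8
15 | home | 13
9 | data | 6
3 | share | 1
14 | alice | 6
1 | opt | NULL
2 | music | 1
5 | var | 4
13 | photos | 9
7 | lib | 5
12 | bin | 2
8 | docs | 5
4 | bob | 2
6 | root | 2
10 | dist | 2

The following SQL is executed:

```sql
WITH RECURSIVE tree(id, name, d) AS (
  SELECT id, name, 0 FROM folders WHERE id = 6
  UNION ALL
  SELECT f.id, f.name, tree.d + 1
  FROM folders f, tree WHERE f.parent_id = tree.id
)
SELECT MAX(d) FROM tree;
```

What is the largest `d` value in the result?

3

Base: id=6 (root) at d 0.
Iteration 1: rows with parent_id in {6} -> data (id 9, d 1), alice (id 14, d 1).
Iteration 2: rows with parent_id in {9,14} -> photos (id 13, d 2).
Iteration 3: rows with parent_id in {13} -> home (id 15, d 3).
Iteration 4: no rows with parent_id in {15}; recursion stops.
d values: 0, 1, 1, 2, 3; the maximum is 3.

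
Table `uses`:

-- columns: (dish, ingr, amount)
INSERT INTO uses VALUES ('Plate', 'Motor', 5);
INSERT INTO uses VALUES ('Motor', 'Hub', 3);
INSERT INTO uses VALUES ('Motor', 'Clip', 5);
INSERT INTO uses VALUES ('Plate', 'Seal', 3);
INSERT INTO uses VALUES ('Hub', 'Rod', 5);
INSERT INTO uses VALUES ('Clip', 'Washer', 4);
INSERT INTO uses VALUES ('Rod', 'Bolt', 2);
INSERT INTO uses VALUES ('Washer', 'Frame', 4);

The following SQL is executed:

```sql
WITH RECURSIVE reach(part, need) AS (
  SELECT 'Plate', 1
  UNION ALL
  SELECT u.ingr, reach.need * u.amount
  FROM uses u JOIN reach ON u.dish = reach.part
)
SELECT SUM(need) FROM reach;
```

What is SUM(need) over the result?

Base: (Plate, need=1).
Iteration 1: components of {Plate} -> Motor = 1*5 = 5, Seal = 1*3 = 3.
Iteration 2: components of {Motor,Seal} -> Clip = 5*5 = 25, Hub = 5*3 = 15.
Iteration 3: components of {Clip,Hub} -> Rod = 15*5 = 75, Washer = 25*4 = 100.
Iteration 4: components of {Rod,Washer} -> Bolt = 75*2 = 150, Frame = 100*4 = 400.
Iteration 5: no further components; recursion stops.
SUM(need) = 1 + 5 + 3 + 15 + 25 + 75 + 100 + 150 + 400 = 774.

774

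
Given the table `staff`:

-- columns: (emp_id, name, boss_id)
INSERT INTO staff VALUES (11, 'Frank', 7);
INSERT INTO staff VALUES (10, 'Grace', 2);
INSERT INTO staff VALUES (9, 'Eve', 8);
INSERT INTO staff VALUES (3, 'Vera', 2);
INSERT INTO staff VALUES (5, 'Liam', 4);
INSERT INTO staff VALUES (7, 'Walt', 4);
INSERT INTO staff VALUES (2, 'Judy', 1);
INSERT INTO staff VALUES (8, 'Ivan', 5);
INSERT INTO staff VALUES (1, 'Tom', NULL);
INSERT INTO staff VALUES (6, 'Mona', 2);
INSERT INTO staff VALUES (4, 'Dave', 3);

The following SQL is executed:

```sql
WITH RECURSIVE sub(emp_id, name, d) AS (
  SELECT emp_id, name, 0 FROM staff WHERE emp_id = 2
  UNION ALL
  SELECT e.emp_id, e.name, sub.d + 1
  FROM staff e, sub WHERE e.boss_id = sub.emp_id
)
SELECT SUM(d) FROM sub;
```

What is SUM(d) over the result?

Base: emp_id=2 (Judy) at d 0.
Iteration 1: rows with boss_id in {2} -> Vera (id 3, d 1), Mona (id 6, d 1), Grace (id 10, d 1).
Iteration 2: rows with boss_id in {3,6,10} -> Dave (id 4, d 2).
Iteration 3: rows with boss_id in {4} -> Liam (id 5, d 3), Walt (id 7, d 3).
Iteration 4: rows with boss_id in {5,7} -> Ivan (id 8, d 4), Frank (id 11, d 4).
Iteration 5: rows with boss_id in {8,11} -> Eve (id 9, d 5).
Iteration 6: no rows with boss_id in {9}; recursion stops.
SUM(d) = 0 + 1 + 1 + 1 + 2 + 3 + 3 + 4 + 4 + 5 = 24.

24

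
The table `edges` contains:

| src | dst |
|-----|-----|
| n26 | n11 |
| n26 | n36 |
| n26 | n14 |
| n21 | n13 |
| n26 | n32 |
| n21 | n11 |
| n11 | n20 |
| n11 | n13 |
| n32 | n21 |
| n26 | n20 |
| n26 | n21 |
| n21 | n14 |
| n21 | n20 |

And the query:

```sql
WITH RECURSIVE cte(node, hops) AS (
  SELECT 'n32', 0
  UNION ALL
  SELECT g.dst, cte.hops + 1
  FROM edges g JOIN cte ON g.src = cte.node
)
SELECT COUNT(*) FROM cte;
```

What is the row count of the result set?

Base: (n32, hops=0).
Iteration 1: edges from {n32} -> (n21, hops=1).
Iteration 2: edges from {n21} -> (n11, hops=2), (n13, hops=2), (n14, hops=2), (n20, hops=2).
Iteration 3: edges from {n11,n13,n14,n20} -> (n13, hops=3), (n20, hops=3).
Iteration 4: no outgoing edges from {n13,n20}; recursion stops.
Total rows emitted: 8.

8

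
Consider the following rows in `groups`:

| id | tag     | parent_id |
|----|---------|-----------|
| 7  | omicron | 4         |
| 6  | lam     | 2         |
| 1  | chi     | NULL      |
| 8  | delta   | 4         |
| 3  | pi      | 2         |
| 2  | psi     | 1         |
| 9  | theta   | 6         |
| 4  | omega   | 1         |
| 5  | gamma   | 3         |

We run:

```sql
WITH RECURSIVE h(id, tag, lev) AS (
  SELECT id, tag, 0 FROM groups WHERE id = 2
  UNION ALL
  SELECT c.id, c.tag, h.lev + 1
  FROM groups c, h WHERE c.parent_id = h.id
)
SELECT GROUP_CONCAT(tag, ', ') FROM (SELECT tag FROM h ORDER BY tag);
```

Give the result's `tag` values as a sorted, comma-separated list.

Base: id=2 (psi) at lev 0.
Iteration 1: rows with parent_id in {2} -> pi (id 3, lev 1), lam (id 6, lev 1).
Iteration 2: rows with parent_id in {3,6} -> gamma (id 5, lev 2), theta (id 9, lev 2).
Iteration 3: no rows with parent_id in {5,9}; recursion stops.

gamma, lam, pi, psi, theta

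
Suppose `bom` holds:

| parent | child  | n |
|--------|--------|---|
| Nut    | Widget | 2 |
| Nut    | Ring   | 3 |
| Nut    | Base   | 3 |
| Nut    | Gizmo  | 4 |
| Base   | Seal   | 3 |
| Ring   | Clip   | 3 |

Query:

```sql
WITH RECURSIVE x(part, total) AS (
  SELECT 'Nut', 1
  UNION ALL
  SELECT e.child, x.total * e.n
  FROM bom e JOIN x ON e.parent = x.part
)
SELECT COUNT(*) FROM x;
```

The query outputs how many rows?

7

Base: (Nut, total=1).
Iteration 1: components of {Nut} -> Base = 1*3 = 3, Gizmo = 1*4 = 4, Ring = 1*3 = 3, Widget = 1*2 = 2.
Iteration 2: components of {Base,Gizmo,Ring,Widget} -> Clip = 3*3 = 9, Seal = 3*3 = 9.
Iteration 3: no further components; recursion stops.
Total rows emitted: 7.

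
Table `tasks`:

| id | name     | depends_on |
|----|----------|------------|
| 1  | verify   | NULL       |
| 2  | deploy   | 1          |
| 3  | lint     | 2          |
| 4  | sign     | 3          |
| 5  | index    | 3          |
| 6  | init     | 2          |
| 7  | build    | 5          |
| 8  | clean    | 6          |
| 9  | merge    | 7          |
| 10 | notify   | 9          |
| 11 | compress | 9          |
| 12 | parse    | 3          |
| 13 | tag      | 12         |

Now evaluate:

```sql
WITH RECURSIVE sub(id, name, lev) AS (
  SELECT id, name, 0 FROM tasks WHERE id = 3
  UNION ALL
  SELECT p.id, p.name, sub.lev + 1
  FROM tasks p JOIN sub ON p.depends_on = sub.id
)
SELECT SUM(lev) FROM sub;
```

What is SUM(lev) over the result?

18

Base: id=3 (lint) at lev 0.
Iteration 1: rows with depends_on in {3} -> sign (id 4, lev 1), index (id 5, lev 1), parse (id 12, lev 1).
Iteration 2: rows with depends_on in {4,5,12} -> build (id 7, lev 2), tag (id 13, lev 2).
Iteration 3: rows with depends_on in {7,13} -> merge (id 9, lev 3).
Iteration 4: rows with depends_on in {9} -> notify (id 10, lev 4), compress (id 11, lev 4).
Iteration 5: no rows with depends_on in {10,11}; recursion stops.
SUM(lev) = 0 + 1 + 1 + 1 + 2 + 2 + 3 + 4 + 4 = 18.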